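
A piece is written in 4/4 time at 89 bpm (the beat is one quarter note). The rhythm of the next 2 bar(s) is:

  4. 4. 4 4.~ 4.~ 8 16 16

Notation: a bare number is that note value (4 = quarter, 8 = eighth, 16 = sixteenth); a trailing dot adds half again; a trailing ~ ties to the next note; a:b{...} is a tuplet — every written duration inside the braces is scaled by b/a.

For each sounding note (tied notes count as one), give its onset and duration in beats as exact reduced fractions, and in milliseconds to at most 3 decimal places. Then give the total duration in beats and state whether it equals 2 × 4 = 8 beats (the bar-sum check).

1) 0.0ms=0b +1011.236ms=3/2b
2) 1011.236ms=3/2b +1011.236ms=3/2b
3) 2022.472ms=3b +674.157ms=1b
4) 2696.629ms=4b +2359.551ms=7/2b
5) 5056.18ms=15/2b +168.539ms=1/4b
6) 5224.719ms=31/4b +168.539ms=1/4b
Σ=8b of 8 (89bpm 4/4) — PASS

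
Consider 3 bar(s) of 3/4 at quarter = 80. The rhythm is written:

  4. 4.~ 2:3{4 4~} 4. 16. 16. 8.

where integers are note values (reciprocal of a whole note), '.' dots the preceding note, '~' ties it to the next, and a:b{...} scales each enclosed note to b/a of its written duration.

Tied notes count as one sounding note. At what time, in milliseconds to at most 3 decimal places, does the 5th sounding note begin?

1. 0.0ms @ 0 + 1125.0ms (3/2)
2. 1125.0ms @ 3/2 + 2250.0ms (3)
3. 3375.0ms @ 9/2 + 2250.0ms (3)
4. 5625.0ms @ 15/2 + 281.25ms (3/8)
5. 5906.25ms @ 63/8 + 281.25ms (3/8)
6. 6187.5ms @ 33/4 + 562.5ms (3/4)

note 5 onset = 63/8b = 5906.25ms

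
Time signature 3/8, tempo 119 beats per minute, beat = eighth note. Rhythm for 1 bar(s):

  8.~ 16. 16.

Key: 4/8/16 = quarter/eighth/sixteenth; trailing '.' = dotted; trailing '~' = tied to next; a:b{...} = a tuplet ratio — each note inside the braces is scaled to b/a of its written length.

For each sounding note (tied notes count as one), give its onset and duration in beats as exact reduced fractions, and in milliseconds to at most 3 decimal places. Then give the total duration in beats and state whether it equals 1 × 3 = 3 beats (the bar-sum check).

1) 0.0ms=0b +1134.454ms=9/4b
2) 1134.454ms=9/4b +378.151ms=3/4b
Σ=3b of 3 (119bpm 3/8) — PASS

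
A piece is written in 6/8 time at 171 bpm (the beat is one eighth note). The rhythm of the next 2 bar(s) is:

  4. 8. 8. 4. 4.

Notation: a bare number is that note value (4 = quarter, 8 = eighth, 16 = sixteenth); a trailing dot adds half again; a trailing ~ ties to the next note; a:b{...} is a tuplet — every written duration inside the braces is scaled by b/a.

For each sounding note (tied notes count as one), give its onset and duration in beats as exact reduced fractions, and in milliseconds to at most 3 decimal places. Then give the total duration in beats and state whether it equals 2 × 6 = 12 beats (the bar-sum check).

1) 0.0ms=0b +1052.632ms=3b
2) 1052.632ms=3b +526.316ms=3/2b
3) 1578.947ms=9/2b +526.316ms=3/2b
4) 2105.263ms=6b +1052.632ms=3b
5) 3157.895ms=9b +1052.632ms=3b
Σ=12b of 12 (171bpm 6/8) — PASS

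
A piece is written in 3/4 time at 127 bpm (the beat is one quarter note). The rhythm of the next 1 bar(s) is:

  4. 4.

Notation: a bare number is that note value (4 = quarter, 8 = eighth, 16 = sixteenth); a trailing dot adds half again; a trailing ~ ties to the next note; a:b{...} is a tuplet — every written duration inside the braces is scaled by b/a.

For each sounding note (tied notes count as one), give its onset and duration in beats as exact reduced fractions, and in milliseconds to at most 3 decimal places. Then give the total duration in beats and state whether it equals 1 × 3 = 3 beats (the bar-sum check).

1) 0.0ms=0b +708.661ms=3/2b
2) 708.661ms=3/2b +708.661ms=3/2b
Σ=3b of 3 (127bpm 3/4) — PASS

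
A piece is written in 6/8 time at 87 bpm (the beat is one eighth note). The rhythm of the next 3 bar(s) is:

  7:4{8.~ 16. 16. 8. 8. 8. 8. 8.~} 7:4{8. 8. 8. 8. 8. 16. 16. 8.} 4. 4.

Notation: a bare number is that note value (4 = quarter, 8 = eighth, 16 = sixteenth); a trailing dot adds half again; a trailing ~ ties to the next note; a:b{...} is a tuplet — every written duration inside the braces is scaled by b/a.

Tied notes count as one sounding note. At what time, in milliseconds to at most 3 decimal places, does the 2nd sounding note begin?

note 2 onset = 9/7b = 886.7ms

1. 0.0ms @ 0 + 886.7ms (9/7)
2. 886.7ms @ 9/7 + 295.567ms (3/7)
3. 1182.266ms @ 12/7 + 591.133ms (6/7)
4. 1773.399ms @ 18/7 + 591.133ms (6/7)
5. 2364.532ms @ 24/7 + 591.133ms (6/7)
6. 2955.665ms @ 30/7 + 591.133ms (6/7)
7. 3546.798ms @ 36/7 + 1182.266ms (12/7)
8. 4729.064ms @ 48/7 + 591.133ms (6/7)
9. 5320.197ms @ 54/7 + 591.133ms (6/7)
10. 5911.33ms @ 60/7 + 591.133ms (6/7)
11. 6502.463ms @ 66/7 + 591.133ms (6/7)
12. 7093.596ms @ 72/7 + 295.567ms (3/7)
13. 7389.163ms @ 75/7 + 295.567ms (3/7)
14. 7684.729ms @ 78/7 + 591.133ms (6/7)
15. 8275.862ms @ 12 + 2068.966ms (3)
16. 10344.828ms @ 15 + 2068.966ms (3)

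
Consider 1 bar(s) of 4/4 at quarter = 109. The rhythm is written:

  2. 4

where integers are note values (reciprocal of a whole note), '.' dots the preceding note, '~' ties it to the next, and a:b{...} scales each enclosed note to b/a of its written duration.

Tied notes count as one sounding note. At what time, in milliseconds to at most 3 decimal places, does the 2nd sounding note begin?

1. 0.0ms @ 0 + 1651.376ms (3)
2. 1651.376ms @ 3 + 550.459ms (1)

note 2 onset = 3b = 1651.376ms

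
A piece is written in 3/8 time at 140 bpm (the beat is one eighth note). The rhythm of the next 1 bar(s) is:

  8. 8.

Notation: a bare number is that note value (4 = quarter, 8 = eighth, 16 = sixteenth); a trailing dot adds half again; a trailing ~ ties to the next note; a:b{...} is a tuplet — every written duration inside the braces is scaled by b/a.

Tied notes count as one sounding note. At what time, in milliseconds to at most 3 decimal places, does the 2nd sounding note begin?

1. 0.0ms @ 0 + 642.857ms (3/2)
2. 642.857ms @ 3/2 + 642.857ms (3/2)

note 2 onset = 3/2b = 642.857ms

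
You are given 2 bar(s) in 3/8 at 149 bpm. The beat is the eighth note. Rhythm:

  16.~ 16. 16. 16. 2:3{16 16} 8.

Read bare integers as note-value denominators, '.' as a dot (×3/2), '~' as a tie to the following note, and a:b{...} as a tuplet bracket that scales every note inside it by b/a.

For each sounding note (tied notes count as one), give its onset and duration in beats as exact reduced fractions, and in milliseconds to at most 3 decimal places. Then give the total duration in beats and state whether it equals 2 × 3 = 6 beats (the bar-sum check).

1) 0.0ms=0b +604.027ms=3/2b
2) 604.027ms=3/2b +302.013ms=3/4b
3) 906.04ms=9/4b +302.013ms=3/4b
4) 1208.054ms=3b +302.013ms=3/4b
5) 1510.067ms=15/4b +302.013ms=3/4b
6) 1812.081ms=9/2b +604.027ms=3/2b
Σ=6b of 6 (149bpm 3/8) — PASS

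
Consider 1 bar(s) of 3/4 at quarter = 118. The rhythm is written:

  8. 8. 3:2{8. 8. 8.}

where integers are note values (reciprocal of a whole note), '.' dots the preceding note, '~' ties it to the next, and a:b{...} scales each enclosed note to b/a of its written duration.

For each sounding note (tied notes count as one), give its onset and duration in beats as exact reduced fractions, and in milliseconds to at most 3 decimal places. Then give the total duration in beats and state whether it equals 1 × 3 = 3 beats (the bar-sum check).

1) 0.0ms=0b +381.356ms=3/4b
2) 381.356ms=3/4b +381.356ms=3/4b
3) 762.712ms=3/2b +254.237ms=1/2b
4) 1016.949ms=2b +254.237ms=1/2b
5) 1271.186ms=5/2b +254.237ms=1/2b
Σ=3b of 3 (118bpm 3/4) — PASS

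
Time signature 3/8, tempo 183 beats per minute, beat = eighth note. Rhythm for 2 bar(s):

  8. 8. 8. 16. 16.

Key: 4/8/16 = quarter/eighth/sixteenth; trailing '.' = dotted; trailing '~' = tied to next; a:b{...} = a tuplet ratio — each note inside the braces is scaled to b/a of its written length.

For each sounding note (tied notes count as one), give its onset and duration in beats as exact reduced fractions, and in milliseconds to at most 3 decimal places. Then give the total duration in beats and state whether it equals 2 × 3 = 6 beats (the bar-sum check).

1) 0.0ms=0b +491.803ms=3/2b
2) 491.803ms=3/2b +491.803ms=3/2b
3) 983.607ms=3b +491.803ms=3/2b
4) 1475.41ms=9/2b +245.902ms=3/4b
5) 1721.311ms=21/4b +245.902ms=3/4b
Σ=6b of 6 (183bpm 3/8) — PASS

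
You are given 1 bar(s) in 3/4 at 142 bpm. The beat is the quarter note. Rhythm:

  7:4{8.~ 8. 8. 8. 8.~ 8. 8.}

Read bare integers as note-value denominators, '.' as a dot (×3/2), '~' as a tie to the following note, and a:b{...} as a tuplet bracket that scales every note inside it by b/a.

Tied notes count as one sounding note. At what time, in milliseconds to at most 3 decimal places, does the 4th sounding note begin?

1. 0.0ms @ 0 + 362.173ms (6/7)
2. 362.173ms @ 6/7 + 181.087ms (3/7)
3. 543.26ms @ 9/7 + 181.087ms (3/7)
4. 724.346ms @ 12/7 + 362.173ms (6/7)
5. 1086.519ms @ 18/7 + 181.087ms (3/7)

note 4 onset = 12/7b = 724.346ms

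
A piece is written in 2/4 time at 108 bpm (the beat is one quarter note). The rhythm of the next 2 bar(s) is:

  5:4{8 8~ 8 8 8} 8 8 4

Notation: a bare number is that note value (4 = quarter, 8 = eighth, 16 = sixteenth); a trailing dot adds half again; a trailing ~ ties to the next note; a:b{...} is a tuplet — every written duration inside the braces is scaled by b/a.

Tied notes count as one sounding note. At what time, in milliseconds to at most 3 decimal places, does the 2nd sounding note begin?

1. 0.0ms @ 0 + 222.222ms (2/5)
2. 222.222ms @ 2/5 + 444.444ms (4/5)
3. 666.667ms @ 6/5 + 222.222ms (2/5)
4. 888.889ms @ 8/5 + 222.222ms (2/5)
5. 1111.111ms @ 2 + 277.778ms (1/2)
6. 1388.889ms @ 5/2 + 277.778ms (1/2)
7. 1666.667ms @ 3 + 555.556ms (1)

note 2 onset = 2/5b = 222.222ms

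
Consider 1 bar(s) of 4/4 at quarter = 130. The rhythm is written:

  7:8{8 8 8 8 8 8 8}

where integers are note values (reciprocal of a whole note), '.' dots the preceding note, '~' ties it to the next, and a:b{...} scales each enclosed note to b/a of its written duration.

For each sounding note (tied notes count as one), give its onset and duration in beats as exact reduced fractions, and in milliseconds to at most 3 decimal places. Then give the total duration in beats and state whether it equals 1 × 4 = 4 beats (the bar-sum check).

1) 0.0ms=0b +263.736ms=4/7b
2) 263.736ms=4/7b +263.736ms=4/7b
3) 527.473ms=8/7b +263.736ms=4/7b
4) 791.209ms=12/7b +263.736ms=4/7b
5) 1054.945ms=16/7b +263.736ms=4/7b
6) 1318.681ms=20/7b +263.736ms=4/7b
7) 1582.418ms=24/7b +263.736ms=4/7b
Σ=4b of 4 (130bpm 4/4) — PASS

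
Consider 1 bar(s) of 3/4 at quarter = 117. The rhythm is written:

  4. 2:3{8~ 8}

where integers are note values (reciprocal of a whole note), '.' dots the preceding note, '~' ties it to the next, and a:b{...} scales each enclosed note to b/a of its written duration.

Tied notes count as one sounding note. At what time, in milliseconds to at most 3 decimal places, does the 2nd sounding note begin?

note 2 onset = 3/2b = 769.231ms

1. 0.0ms @ 0 + 769.231ms (3/2)
2. 769.231ms @ 3/2 + 769.231ms (3/2)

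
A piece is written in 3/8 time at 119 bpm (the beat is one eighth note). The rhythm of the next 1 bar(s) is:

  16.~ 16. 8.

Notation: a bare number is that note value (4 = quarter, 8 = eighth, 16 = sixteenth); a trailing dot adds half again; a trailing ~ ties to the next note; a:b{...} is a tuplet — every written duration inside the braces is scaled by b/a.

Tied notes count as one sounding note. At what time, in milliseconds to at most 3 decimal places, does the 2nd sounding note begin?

1. 0.0ms @ 0 + 756.303ms (3/2)
2. 756.303ms @ 3/2 + 756.303ms (3/2)

note 2 onset = 3/2b = 756.303ms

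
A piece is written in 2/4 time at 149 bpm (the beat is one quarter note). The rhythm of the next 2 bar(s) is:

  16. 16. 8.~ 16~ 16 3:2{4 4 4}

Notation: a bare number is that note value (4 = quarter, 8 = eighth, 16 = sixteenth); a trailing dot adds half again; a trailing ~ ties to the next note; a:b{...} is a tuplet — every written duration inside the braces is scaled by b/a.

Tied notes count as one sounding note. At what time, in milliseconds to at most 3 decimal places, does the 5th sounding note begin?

note 5 onset = 8/3b = 1073.826ms

1. 0.0ms @ 0 + 151.007ms (3/8)
2. 151.007ms @ 3/8 + 151.007ms (3/8)
3. 302.013ms @ 3/4 + 503.356ms (5/4)
4. 805.369ms @ 2 + 268.456ms (2/3)
5. 1073.826ms @ 8/3 + 268.456ms (2/3)
6. 1342.282ms @ 10/3 + 268.456ms (2/3)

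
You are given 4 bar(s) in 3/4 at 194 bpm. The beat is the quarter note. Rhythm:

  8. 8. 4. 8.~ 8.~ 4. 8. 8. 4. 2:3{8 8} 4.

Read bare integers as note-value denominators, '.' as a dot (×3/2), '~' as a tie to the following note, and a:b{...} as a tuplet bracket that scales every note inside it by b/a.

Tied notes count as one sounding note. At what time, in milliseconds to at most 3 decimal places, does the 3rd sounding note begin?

1. 0.0ms @ 0 + 231.959ms (3/4)
2. 231.959ms @ 3/4 + 231.959ms (3/4)
3. 463.918ms @ 3/2 + 463.918ms (3/2)
4. 927.835ms @ 3 + 927.835ms (3)
5. 1855.67ms @ 6 + 231.959ms (3/4)
6. 2087.629ms @ 27/4 + 231.959ms (3/4)
7. 2319.588ms @ 15/2 + 463.918ms (3/2)
8. 2783.505ms @ 9 + 231.959ms (3/4)
9. 3015.464ms @ 39/4 + 231.959ms (3/4)
10. 3247.423ms @ 21/2 + 463.918ms (3/2)

note 3 onset = 3/2b = 463.918ms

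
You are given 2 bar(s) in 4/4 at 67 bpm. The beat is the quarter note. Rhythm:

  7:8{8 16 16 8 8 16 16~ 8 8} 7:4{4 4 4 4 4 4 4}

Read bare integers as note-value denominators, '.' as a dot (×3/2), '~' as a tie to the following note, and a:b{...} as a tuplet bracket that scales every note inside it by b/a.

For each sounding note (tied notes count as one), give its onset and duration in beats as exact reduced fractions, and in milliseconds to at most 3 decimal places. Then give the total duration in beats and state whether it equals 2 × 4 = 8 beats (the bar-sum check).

1) 0.0ms=0b +511.727ms=4/7b
2) 511.727ms=4/7b +255.864ms=2/7b
3) 767.591ms=6/7b +255.864ms=2/7b
4) 1023.454ms=8/7b +511.727ms=4/7b
5) 1535.181ms=12/7b +511.727ms=4/7b
6) 2046.908ms=16/7b +255.864ms=2/7b
7) 2302.772ms=18/7b +767.591ms=6/7b
8) 3070.362ms=24/7b +511.727ms=4/7b
9) 3582.09ms=4b +511.727ms=4/7b
10) 4093.817ms=32/7b +511.727ms=4/7b
11) 4605.544ms=36/7b +511.727ms=4/7b
12) 5117.271ms=40/7b +511.727ms=4/7b
13) 5628.998ms=44/7b +511.727ms=4/7b
14) 6140.725ms=48/7b +511.727ms=4/7b
15) 6652.452ms=52/7b +511.727ms=4/7b
Σ=8b of 8 (67bpm 4/4) — PASS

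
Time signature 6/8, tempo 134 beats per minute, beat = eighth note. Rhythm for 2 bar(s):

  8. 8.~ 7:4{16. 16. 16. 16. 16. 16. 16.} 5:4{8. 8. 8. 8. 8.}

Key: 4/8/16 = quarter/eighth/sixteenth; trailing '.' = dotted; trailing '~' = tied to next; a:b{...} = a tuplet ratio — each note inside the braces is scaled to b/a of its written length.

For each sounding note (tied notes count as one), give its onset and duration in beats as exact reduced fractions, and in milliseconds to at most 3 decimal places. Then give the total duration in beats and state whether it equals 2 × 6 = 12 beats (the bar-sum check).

1) 0.0ms=0b +671.642ms=3/2b
2) 671.642ms=3/2b +863.539ms=27/14b
3) 1535.181ms=24/7b +191.898ms=3/7b
4) 1727.079ms=27/7b +191.898ms=3/7b
5) 1918.977ms=30/7b +191.898ms=3/7b
6) 2110.874ms=33/7b +191.898ms=3/7b
7) 2302.772ms=36/7b +191.898ms=3/7b
8) 2494.67ms=39/7b +191.898ms=3/7b
9) 2686.567ms=6b +537.313ms=6/5b
10) 3223.881ms=36/5b +537.313ms=6/5b
11) 3761.194ms=42/5b +537.313ms=6/5b
12) 4298.507ms=48/5b +537.313ms=6/5b
13) 4835.821ms=54/5b +537.313ms=6/5b
Σ=12b of 12 (134bpm 6/8) — PASS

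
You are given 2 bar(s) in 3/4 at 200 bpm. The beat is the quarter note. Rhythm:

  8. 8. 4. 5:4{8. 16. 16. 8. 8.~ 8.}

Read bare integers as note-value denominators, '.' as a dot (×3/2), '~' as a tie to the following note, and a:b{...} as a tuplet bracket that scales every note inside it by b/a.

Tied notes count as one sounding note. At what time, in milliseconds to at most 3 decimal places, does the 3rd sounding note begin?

note 3 onset = 3/2b = 450.0ms

1. 0.0ms @ 0 + 225.0ms (3/4)
2. 225.0ms @ 3/4 + 225.0ms (3/4)
3. 450.0ms @ 3/2 + 450.0ms (3/2)
4. 900.0ms @ 3 + 180.0ms (3/5)
5. 1080.0ms @ 18/5 + 90.0ms (3/10)
6. 1170.0ms @ 39/10 + 90.0ms (3/10)
7. 1260.0ms @ 21/5 + 180.0ms (3/5)
8. 1440.0ms @ 24/5 + 360.0ms (6/5)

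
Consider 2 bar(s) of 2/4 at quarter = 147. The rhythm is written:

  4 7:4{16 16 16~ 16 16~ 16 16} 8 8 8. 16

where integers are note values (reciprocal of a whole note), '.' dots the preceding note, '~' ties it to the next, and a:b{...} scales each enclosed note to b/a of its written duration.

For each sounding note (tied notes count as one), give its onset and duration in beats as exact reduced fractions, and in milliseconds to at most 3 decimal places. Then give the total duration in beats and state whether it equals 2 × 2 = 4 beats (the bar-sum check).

1) 0.0ms=0b +408.163ms=1b
2) 408.163ms=1b +58.309ms=1/7b
3) 466.472ms=8/7b +58.309ms=1/7b
4) 524.781ms=9/7b +116.618ms=2/7b
5) 641.399ms=11/7b +116.618ms=2/7b
6) 758.017ms=13/7b +58.309ms=1/7b
7) 816.327ms=2b +204.082ms=1/2b
8) 1020.408ms=5/2b +204.082ms=1/2b
9) 1224.49ms=3b +306.122ms=3/4b
10) 1530.612ms=15/4b +102.041ms=1/4b
Σ=4b of 4 (147bpm 2/4) — PASS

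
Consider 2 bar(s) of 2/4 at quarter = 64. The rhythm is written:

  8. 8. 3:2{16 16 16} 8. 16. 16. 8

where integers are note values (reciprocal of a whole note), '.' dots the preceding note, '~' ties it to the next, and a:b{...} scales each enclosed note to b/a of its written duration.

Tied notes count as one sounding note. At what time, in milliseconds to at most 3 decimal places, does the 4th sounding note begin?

1. 0.0ms @ 0 + 703.125ms (3/4)
2. 703.125ms @ 3/4 + 703.125ms (3/4)
3. 1406.25ms @ 3/2 + 156.25ms (1/6)
4. 1562.5ms @ 5/3 + 156.25ms (1/6)
5. 1718.75ms @ 11/6 + 156.25ms (1/6)
6. 1875.0ms @ 2 + 703.125ms (3/4)
7. 2578.125ms @ 11/4 + 351.562ms (3/8)
8. 2929.688ms @ 25/8 + 351.562ms (3/8)
9. 3281.25ms @ 7/2 + 468.75ms (1/2)

note 4 onset = 5/3b = 1562.5ms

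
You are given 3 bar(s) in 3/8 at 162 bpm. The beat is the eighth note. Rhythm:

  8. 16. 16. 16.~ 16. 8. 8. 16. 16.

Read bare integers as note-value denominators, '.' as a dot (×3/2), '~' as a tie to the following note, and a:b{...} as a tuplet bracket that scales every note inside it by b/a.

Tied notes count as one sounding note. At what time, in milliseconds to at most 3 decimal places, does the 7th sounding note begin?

note 7 onset = 15/2b = 2777.778ms

1. 0.0ms @ 0 + 555.556ms (3/2)
2. 555.556ms @ 3/2 + 277.778ms (3/4)
3. 833.333ms @ 9/4 + 277.778ms (3/4)
4. 1111.111ms @ 3 + 555.556ms (3/2)
5. 1666.667ms @ 9/2 + 555.556ms (3/2)
6. 2222.222ms @ 6 + 555.556ms (3/2)
7. 2777.778ms @ 15/2 + 277.778ms (3/4)
8. 3055.556ms @ 33/4 + 277.778ms (3/4)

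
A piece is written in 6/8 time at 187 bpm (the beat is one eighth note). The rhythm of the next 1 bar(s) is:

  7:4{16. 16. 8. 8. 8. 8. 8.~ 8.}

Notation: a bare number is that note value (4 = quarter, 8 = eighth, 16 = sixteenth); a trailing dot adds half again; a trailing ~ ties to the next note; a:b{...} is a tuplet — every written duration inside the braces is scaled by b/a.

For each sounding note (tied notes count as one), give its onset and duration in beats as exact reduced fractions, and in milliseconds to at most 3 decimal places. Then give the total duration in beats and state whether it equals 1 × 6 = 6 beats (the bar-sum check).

1) 0.0ms=0b +137.51ms=3/7b
2) 137.51ms=3/7b +137.51ms=3/7b
3) 275.019ms=6/7b +275.019ms=6/7b
4) 550.038ms=12/7b +275.019ms=6/7b
5) 825.057ms=18/7b +275.019ms=6/7b
6) 1100.076ms=24/7b +275.019ms=6/7b
7) 1375.095ms=30/7b +550.038ms=12/7b
Σ=6b of 6 (187bpm 6/8) — PASS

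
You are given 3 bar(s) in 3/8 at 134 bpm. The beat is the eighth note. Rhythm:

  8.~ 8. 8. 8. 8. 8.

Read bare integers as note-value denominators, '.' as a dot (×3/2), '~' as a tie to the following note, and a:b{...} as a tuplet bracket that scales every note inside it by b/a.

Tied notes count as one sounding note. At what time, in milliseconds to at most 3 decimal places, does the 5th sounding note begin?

note 5 onset = 15/2b = 3358.209ms

1. 0.0ms @ 0 + 1343.284ms (3)
2. 1343.284ms @ 3 + 671.642ms (3/2)
3. 2014.925ms @ 9/2 + 671.642ms (3/2)
4. 2686.567ms @ 6 + 671.642ms (3/2)
5. 3358.209ms @ 15/2 + 671.642ms (3/2)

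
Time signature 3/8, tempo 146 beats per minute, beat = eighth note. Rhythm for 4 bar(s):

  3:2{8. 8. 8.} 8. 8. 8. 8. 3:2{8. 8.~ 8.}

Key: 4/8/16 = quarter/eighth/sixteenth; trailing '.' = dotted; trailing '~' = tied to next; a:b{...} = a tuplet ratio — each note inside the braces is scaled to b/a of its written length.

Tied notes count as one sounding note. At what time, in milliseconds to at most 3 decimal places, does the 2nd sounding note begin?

1. 0.0ms @ 0 + 410.959ms (1)
2. 410.959ms @ 1 + 410.959ms (1)
3. 821.918ms @ 2 + 410.959ms (1)
4. 1232.877ms @ 3 + 616.438ms (3/2)
5. 1849.315ms @ 9/2 + 616.438ms (3/2)
6. 2465.753ms @ 6 + 616.438ms (3/2)
7. 3082.192ms @ 15/2 + 616.438ms (3/2)
8. 3698.63ms @ 9 + 410.959ms (1)
9. 4109.589ms @ 10 + 821.918ms (2)

note 2 onset = 1b = 410.959ms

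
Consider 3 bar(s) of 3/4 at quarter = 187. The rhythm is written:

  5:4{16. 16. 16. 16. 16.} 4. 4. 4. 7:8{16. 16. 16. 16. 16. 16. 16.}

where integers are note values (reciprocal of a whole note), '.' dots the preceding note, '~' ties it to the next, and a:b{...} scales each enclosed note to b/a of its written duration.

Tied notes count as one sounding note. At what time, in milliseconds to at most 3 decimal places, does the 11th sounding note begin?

1. 0.0ms @ 0 + 96.257ms (3/10)
2. 96.257ms @ 3/10 + 96.257ms (3/10)
3. 192.513ms @ 3/5 + 96.257ms (3/10)
4. 288.77ms @ 9/10 + 96.257ms (3/10)
5. 385.027ms @ 6/5 + 96.257ms (3/10)
6. 481.283ms @ 3/2 + 481.283ms (3/2)
7. 962.567ms @ 3 + 481.283ms (3/2)
8. 1443.85ms @ 9/2 + 481.283ms (3/2)
9. 1925.134ms @ 6 + 137.51ms (3/7)
10. 2062.643ms @ 45/7 + 137.51ms (3/7)
11. 2200.153ms @ 48/7 + 137.51ms (3/7)
12. 2337.662ms @ 51/7 + 137.51ms (3/7)
13. 2475.172ms @ 54/7 + 137.51ms (3/7)
14. 2612.681ms @ 57/7 + 137.51ms (3/7)
15. 2750.191ms @ 60/7 + 137.51ms (3/7)

note 11 onset = 48/7b = 2200.153ms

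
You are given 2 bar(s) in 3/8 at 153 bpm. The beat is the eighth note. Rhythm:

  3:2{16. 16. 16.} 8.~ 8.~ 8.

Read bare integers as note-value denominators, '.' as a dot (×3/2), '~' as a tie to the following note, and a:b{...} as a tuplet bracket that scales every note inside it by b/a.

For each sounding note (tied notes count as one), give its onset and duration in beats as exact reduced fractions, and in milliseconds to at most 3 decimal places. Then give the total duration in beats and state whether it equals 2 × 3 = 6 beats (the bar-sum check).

1) 0.0ms=0b +196.078ms=1/2b
2) 196.078ms=1/2b +196.078ms=1/2b
3) 392.157ms=1b +196.078ms=1/2b
4) 588.235ms=3/2b +1764.706ms=9/2b
Σ=6b of 6 (153bpm 3/8) — PASS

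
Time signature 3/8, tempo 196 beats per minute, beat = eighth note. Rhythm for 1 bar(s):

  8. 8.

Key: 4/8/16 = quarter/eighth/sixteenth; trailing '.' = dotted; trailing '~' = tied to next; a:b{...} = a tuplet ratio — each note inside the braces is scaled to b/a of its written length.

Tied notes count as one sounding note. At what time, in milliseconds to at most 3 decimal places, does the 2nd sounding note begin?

note 2 onset = 3/2b = 459.184ms

1. 0.0ms @ 0 + 459.184ms (3/2)
2. 459.184ms @ 3/2 + 459.184ms (3/2)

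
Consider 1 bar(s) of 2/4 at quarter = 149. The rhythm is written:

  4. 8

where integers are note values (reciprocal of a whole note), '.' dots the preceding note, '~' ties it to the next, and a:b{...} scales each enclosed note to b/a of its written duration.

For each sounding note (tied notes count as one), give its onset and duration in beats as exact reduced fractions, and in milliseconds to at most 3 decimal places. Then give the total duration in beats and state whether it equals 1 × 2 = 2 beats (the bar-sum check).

1) 0.0ms=0b +604.027ms=3/2b
2) 604.027ms=3/2b +201.342ms=1/2b
Σ=2b of 2 (149bpm 2/4) — PASS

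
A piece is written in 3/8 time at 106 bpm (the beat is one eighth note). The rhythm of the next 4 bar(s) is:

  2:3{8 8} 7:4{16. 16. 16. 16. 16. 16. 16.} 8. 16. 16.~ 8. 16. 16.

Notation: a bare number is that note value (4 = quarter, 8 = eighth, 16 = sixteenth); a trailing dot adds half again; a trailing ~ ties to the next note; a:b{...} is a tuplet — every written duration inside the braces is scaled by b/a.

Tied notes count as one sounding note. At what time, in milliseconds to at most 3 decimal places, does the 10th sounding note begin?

1. 0.0ms @ 0 + 849.057ms (3/2)
2. 849.057ms @ 3/2 + 849.057ms (3/2)
3. 1698.113ms @ 3 + 242.588ms (3/7)
4. 1940.701ms @ 24/7 + 242.588ms (3/7)
5. 2183.288ms @ 27/7 + 242.588ms (3/7)
6. 2425.876ms @ 30/7 + 242.588ms (3/7)
7. 2668.464ms @ 33/7 + 242.588ms (3/7)
8. 2911.051ms @ 36/7 + 242.588ms (3/7)
9. 3153.639ms @ 39/7 + 242.588ms (3/7)
10. 3396.226ms @ 6 + 849.057ms (3/2)
11. 4245.283ms @ 15/2 + 424.528ms (3/4)
12. 4669.811ms @ 33/4 + 1273.585ms (9/4)
13. 5943.396ms @ 21/2 + 424.528ms (3/4)
14. 6367.925ms @ 45/4 + 424.528ms (3/4)

note 10 onset = 6b = 3396.226ms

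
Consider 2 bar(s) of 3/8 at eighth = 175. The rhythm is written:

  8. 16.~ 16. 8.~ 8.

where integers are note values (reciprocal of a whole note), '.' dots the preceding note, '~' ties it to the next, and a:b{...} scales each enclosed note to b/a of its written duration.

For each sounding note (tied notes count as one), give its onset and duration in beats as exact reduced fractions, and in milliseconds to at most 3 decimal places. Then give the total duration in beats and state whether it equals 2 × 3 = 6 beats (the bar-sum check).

1) 0.0ms=0b +514.286ms=3/2b
2) 514.286ms=3/2b +514.286ms=3/2b
3) 1028.571ms=3b +1028.571ms=3b
Σ=6b of 6 (175bpm 3/8) — PASS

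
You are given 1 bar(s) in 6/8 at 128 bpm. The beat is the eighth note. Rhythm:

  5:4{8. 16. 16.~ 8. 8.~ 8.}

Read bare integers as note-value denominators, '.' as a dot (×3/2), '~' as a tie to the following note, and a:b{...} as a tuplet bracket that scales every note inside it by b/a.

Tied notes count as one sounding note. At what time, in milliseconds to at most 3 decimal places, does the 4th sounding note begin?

1. 0.0ms @ 0 + 562.5ms (6/5)
2. 562.5ms @ 6/5 + 281.25ms (3/5)
3. 843.75ms @ 9/5 + 843.75ms (9/5)
4. 1687.5ms @ 18/5 + 1125.0ms (12/5)

note 4 onset = 18/5b = 1687.5ms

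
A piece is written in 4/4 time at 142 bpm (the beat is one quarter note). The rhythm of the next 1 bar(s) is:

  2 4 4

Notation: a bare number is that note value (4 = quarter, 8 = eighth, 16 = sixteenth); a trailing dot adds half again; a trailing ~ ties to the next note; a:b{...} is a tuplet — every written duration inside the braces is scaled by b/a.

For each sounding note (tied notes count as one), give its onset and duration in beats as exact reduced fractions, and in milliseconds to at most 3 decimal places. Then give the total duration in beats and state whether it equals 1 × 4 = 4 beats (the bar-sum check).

1) 0.0ms=0b +845.07ms=2b
2) 845.07ms=2b +422.535ms=1b
3) 1267.606ms=3b +422.535ms=1b
Σ=4b of 4 (142bpm 4/4) — PASS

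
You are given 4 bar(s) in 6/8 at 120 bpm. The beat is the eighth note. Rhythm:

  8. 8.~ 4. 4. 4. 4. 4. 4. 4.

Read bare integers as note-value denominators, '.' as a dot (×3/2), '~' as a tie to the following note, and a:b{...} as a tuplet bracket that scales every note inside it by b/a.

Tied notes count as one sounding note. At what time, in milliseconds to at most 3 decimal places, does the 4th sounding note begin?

note 4 onset = 9b = 4500.0ms

1. 0.0ms @ 0 + 750.0ms (3/2)
2. 750.0ms @ 3/2 + 2250.0ms (9/2)
3. 3000.0ms @ 6 + 1500.0ms (3)
4. 4500.0ms @ 9 + 1500.0ms (3)
5. 6000.0ms @ 12 + 1500.0ms (3)
6. 7500.0ms @ 15 + 1500.0ms (3)
7. 9000.0ms @ 18 + 1500.0ms (3)
8. 10500.0ms @ 21 + 1500.0ms (3)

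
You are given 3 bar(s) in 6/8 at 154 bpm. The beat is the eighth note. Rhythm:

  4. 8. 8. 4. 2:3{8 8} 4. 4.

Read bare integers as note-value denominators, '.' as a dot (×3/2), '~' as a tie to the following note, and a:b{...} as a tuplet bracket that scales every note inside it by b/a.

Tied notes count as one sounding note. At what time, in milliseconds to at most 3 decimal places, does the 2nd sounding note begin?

note 2 onset = 3b = 1168.831ms

1. 0.0ms @ 0 + 1168.831ms (3)
2. 1168.831ms @ 3 + 584.416ms (3/2)
3. 1753.247ms @ 9/2 + 584.416ms (3/2)
4. 2337.662ms @ 6 + 1168.831ms (3)
5. 3506.494ms @ 9 + 584.416ms (3/2)
6. 4090.909ms @ 21/2 + 584.416ms (3/2)
7. 4675.325ms @ 12 + 1168.831ms (3)
8. 5844.156ms @ 15 + 1168.831ms (3)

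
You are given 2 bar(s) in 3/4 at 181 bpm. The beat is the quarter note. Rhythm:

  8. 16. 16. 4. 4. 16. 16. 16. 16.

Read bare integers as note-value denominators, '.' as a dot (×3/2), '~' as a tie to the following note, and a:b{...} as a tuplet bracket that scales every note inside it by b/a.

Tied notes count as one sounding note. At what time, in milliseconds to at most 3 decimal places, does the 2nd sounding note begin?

1. 0.0ms @ 0 + 248.619ms (3/4)
2. 248.619ms @ 3/4 + 124.309ms (3/8)
3. 372.928ms @ 9/8 + 124.309ms (3/8)
4. 497.238ms @ 3/2 + 497.238ms (3/2)
5. 994.475ms @ 3 + 497.238ms (3/2)
6. 1491.713ms @ 9/2 + 124.309ms (3/8)
7. 1616.022ms @ 39/8 + 124.309ms (3/8)
8. 1740.331ms @ 21/4 + 124.309ms (3/8)
9. 1864.641ms @ 45/8 + 124.309ms (3/8)

note 2 onset = 3/4b = 248.619ms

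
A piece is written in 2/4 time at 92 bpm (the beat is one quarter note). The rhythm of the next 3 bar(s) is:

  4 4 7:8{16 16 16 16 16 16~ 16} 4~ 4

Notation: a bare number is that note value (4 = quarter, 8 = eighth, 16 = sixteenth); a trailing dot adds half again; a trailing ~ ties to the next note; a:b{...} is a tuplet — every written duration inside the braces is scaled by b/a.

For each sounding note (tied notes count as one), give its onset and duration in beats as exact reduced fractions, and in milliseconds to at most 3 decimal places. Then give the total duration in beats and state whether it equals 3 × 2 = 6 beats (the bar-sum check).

1) 0.0ms=0b +652.174ms=1b
2) 652.174ms=1b +652.174ms=1b
3) 1304.348ms=2b +186.335ms=2/7b
4) 1490.683ms=16/7b +186.335ms=2/7b
5) 1677.019ms=18/7b +186.335ms=2/7b
6) 1863.354ms=20/7b +186.335ms=2/7b
7) 2049.689ms=22/7b +186.335ms=2/7b
8) 2236.025ms=24/7b +372.671ms=4/7b
9) 2608.696ms=4b +1304.348ms=2b
Σ=6b of 6 (92bpm 2/4) — PASS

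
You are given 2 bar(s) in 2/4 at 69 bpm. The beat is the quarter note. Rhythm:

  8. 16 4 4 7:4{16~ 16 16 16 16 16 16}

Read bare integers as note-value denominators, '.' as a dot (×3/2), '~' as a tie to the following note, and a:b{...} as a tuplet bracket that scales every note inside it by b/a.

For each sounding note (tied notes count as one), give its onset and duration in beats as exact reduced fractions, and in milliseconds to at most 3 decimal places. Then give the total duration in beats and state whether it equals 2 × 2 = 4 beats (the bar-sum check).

1) 0.0ms=0b +652.174ms=3/4b
2) 652.174ms=3/4b +217.391ms=1/4b
3) 869.565ms=1b +869.565ms=1b
4) 1739.13ms=2b +869.565ms=1b
5) 2608.696ms=3b +248.447ms=2/7b
6) 2857.143ms=23/7b +124.224ms=1/7b
7) 2981.366ms=24/7b +124.224ms=1/7b
8) 3105.59ms=25/7b +124.224ms=1/7b
9) 3229.814ms=26/7b +124.224ms=1/7b
10) 3354.037ms=27/7b +124.224ms=1/7b
Σ=4b of 4 (69bpm 2/4) — PASS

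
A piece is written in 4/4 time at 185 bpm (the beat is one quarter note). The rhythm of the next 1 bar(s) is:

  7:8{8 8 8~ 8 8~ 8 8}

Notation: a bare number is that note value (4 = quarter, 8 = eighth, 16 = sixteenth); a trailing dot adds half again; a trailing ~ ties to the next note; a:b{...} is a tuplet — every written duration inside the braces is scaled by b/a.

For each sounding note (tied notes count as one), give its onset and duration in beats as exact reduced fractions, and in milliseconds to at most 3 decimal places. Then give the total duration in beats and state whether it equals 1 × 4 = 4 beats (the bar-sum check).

1) 0.0ms=0b +185.328ms=4/7b
2) 185.328ms=4/7b +185.328ms=4/7b
3) 370.656ms=8/7b +370.656ms=8/7b
4) 741.313ms=16/7b +370.656ms=8/7b
5) 1111.969ms=24/7b +185.328ms=4/7b
Σ=4b of 4 (185bpm 4/4) — PASS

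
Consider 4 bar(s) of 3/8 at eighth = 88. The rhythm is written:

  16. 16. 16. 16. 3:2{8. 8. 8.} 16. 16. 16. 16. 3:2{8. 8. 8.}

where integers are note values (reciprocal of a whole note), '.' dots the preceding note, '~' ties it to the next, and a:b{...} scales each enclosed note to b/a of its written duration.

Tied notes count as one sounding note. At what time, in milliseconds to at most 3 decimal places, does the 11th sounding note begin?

1. 0.0ms @ 0 + 511.364ms (3/4)
2. 511.364ms @ 3/4 + 511.364ms (3/4)
3. 1022.727ms @ 3/2 + 511.364ms (3/4)
4. 1534.091ms @ 9/4 + 511.364ms (3/4)
5. 2045.455ms @ 3 + 681.818ms (1)
6. 2727.273ms @ 4 + 681.818ms (1)
7. 3409.091ms @ 5 + 681.818ms (1)
8. 4090.909ms @ 6 + 511.364ms (3/4)
9. 4602.273ms @ 27/4 + 511.364ms (3/4)
10. 5113.636ms @ 15/2 + 511.364ms (3/4)
11. 5625.0ms @ 33/4 + 511.364ms (3/4)
12. 6136.364ms @ 9 + 681.818ms (1)
13. 6818.182ms @ 10 + 681.818ms (1)
14. 7500.0ms @ 11 + 681.818ms (1)

note 11 onset = 33/4b = 5625.0ms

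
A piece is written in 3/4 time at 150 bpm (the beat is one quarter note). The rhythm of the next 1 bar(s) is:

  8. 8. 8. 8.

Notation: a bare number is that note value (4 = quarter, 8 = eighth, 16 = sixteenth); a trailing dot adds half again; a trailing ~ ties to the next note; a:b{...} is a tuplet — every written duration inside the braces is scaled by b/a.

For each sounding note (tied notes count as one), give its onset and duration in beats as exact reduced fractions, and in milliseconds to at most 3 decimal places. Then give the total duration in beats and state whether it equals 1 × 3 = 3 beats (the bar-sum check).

1) 0.0ms=0b +300.0ms=3/4b
2) 300.0ms=3/4b +300.0ms=3/4b
3) 600.0ms=3/2b +300.0ms=3/4b
4) 900.0ms=9/4b +300.0ms=3/4b
Σ=3b of 3 (150bpm 3/4) — PASS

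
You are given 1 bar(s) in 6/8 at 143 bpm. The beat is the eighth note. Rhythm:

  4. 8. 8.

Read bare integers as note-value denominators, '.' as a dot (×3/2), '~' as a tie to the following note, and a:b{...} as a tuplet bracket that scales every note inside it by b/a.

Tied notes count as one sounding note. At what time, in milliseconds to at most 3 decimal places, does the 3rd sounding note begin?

1. 0.0ms @ 0 + 1258.741ms (3)
2. 1258.741ms @ 3 + 629.371ms (3/2)
3. 1888.112ms @ 9/2 + 629.371ms (3/2)

note 3 onset = 9/2b = 1888.112ms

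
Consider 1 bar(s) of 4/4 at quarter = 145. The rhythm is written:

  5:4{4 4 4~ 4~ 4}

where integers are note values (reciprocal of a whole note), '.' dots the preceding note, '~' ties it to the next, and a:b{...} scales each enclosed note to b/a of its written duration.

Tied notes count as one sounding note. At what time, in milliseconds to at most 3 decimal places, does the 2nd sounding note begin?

note 2 onset = 4/5b = 331.034ms

1. 0.0ms @ 0 + 331.034ms (4/5)
2. 331.034ms @ 4/5 + 331.034ms (4/5)
3. 662.069ms @ 8/5 + 993.103ms (12/5)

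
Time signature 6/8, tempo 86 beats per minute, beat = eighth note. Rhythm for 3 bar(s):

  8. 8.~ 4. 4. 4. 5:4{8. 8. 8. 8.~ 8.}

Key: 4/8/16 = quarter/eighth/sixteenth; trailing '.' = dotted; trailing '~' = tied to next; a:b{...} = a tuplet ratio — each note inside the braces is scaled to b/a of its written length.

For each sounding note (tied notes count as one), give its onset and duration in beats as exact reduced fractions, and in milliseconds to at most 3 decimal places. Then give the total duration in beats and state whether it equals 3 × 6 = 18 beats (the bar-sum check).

1) 0.0ms=0b +1046.512ms=3/2b
2) 1046.512ms=3/2b +3139.535ms=9/2b
3) 4186.047ms=6b +2093.023ms=3b
4) 6279.07ms=9b +2093.023ms=3b
5) 8372.093ms=12b +837.209ms=6/5b
6) 9209.302ms=66/5b +837.209ms=6/5b
7) 10046.512ms=72/5b +837.209ms=6/5b
8) 10883.721ms=78/5b +1674.419ms=12/5b
Σ=18b of 18 (86bpm 6/8) — PASS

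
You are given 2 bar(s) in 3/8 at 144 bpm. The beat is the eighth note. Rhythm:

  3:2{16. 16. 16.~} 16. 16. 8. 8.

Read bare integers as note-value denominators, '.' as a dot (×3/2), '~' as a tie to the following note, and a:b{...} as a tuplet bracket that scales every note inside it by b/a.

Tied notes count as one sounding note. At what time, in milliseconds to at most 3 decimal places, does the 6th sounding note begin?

note 6 onset = 9/2b = 1875.0ms

1. 0.0ms @ 0 + 208.333ms (1/2)
2. 208.333ms @ 1/2 + 208.333ms (1/2)
3. 416.667ms @ 1 + 520.833ms (5/4)
4. 937.5ms @ 9/4 + 312.5ms (3/4)
5. 1250.0ms @ 3 + 625.0ms (3/2)
6. 1875.0ms @ 9/2 + 625.0ms (3/2)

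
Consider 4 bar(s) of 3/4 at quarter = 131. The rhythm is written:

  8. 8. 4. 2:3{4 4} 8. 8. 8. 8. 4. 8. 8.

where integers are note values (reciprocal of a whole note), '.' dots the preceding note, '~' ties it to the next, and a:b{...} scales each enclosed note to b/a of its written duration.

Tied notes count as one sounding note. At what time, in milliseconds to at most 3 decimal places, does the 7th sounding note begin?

1. 0.0ms @ 0 + 343.511ms (3/4)
2. 343.511ms @ 3/4 + 343.511ms (3/4)
3. 687.023ms @ 3/2 + 687.023ms (3/2)
4. 1374.046ms @ 3 + 687.023ms (3/2)
5. 2061.069ms @ 9/2 + 687.023ms (3/2)
6. 2748.092ms @ 6 + 343.511ms (3/4)
7. 3091.603ms @ 27/4 + 343.511ms (3/4)
8. 3435.115ms @ 15/2 + 343.511ms (3/4)
9. 3778.626ms @ 33/4 + 343.511ms (3/4)
10. 4122.137ms @ 9 + 687.023ms (3/2)
11. 4809.16ms @ 21/2 + 343.511ms (3/4)
12. 5152.672ms @ 45/4 + 343.511ms (3/4)

note 7 onset = 27/4b = 3091.603ms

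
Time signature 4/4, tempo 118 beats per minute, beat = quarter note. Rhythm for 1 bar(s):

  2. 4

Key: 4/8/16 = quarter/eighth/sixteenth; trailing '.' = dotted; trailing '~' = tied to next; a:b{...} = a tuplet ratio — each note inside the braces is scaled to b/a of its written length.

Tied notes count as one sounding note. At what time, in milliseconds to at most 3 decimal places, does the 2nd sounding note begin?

1. 0.0ms @ 0 + 1525.424ms (3)
2. 1525.424ms @ 3 + 508.475ms (1)

note 2 onset = 3b = 1525.424ms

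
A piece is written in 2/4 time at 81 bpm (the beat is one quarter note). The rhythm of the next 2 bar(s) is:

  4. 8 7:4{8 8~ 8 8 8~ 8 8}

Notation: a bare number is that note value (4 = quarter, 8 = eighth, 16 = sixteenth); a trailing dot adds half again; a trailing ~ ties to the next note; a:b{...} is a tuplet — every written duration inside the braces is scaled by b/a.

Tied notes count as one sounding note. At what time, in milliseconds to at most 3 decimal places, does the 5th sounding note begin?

1. 0.0ms @ 0 + 1111.111ms (3/2)
2. 1111.111ms @ 3/2 + 370.37ms (1/2)
3. 1481.481ms @ 2 + 211.64ms (2/7)
4. 1693.122ms @ 16/7 + 423.28ms (4/7)
5. 2116.402ms @ 20/7 + 211.64ms (2/7)
6. 2328.042ms @ 22/7 + 423.28ms (4/7)
7. 2751.323ms @ 26/7 + 211.64ms (2/7)

note 5 onset = 20/7b = 2116.402ms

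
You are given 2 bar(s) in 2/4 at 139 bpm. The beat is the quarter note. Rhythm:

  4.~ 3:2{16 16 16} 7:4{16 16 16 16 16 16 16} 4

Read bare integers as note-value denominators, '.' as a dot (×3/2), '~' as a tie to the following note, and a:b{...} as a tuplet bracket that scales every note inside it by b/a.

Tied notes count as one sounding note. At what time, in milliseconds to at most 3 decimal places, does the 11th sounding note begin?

note 11 onset = 3b = 1294.964ms

1. 0.0ms @ 0 + 719.424ms (5/3)
2. 719.424ms @ 5/3 + 71.942ms (1/6)
3. 791.367ms @ 11/6 + 71.942ms (1/6)
4. 863.309ms @ 2 + 61.665ms (1/7)
5. 924.974ms @ 15/7 + 61.665ms (1/7)
6. 986.639ms @ 16/7 + 61.665ms (1/7)
7. 1048.304ms @ 17/7 + 61.665ms (1/7)
8. 1109.969ms @ 18/7 + 61.665ms (1/7)
9. 1171.634ms @ 19/7 + 61.665ms (1/7)
10. 1233.299ms @ 20/7 + 61.665ms (1/7)
11. 1294.964ms @ 3 + 431.655ms (1)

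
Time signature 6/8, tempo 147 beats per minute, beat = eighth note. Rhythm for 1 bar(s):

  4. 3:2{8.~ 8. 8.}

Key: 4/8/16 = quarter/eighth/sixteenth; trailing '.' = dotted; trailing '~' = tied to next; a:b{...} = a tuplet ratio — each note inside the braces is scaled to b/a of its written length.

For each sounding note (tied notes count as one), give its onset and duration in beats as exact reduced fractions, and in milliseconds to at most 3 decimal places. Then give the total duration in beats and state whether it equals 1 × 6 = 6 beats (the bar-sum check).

1) 0.0ms=0b +1224.49ms=3b
2) 1224.49ms=3b +816.327ms=2b
3) 2040.816ms=5b +408.163ms=1b
Σ=6b of 6 (147bpm 6/8) — PASS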